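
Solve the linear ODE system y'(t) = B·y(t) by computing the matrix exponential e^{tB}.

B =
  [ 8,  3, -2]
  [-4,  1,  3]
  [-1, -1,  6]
e^{tB} =
  [-t^2*exp(5*t)/2 + 3*t*exp(5*t) + exp(5*t), -t^2*exp(5*t)/2 + 3*t*exp(5*t), t^2*exp(5*t)/2 - 2*t*exp(5*t)]
  [t^2*exp(5*t)/2 - 4*t*exp(5*t), t^2*exp(5*t)/2 - 4*t*exp(5*t) + exp(5*t), -t^2*exp(5*t)/2 + 3*t*exp(5*t)]
  [-t*exp(5*t), -t*exp(5*t), t*exp(5*t) + exp(5*t)]

Strategy: write B = P · J · P⁻¹ where J is a Jordan canonical form, so e^{tB} = P · e^{tJ} · P⁻¹, and e^{tJ} can be computed block-by-block.

B has Jordan form
J =
  [5, 1, 0]
  [0, 5, 1]
  [0, 0, 5]
(up to reordering of blocks).

Per-block formulas:
  For a 3×3 Jordan block J_3(5): exp(t · J_3(5)) = e^(5t)·(I + t·N + (t^2/2)·N^2), where N is the 3×3 nilpotent shift.

After assembling e^{tJ} and conjugating by P, we get:

e^{tB} =
  [-t^2*exp(5*t)/2 + 3*t*exp(5*t) + exp(5*t), -t^2*exp(5*t)/2 + 3*t*exp(5*t), t^2*exp(5*t)/2 - 2*t*exp(5*t)]
  [t^2*exp(5*t)/2 - 4*t*exp(5*t), t^2*exp(5*t)/2 - 4*t*exp(5*t) + exp(5*t), -t^2*exp(5*t)/2 + 3*t*exp(5*t)]
  [-t*exp(5*t), -t*exp(5*t), t*exp(5*t) + exp(5*t)]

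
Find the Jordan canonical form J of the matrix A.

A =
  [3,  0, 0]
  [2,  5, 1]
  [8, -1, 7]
J_1(3) ⊕ J_2(6)

The characteristic polynomial is
  det(x·I − A) = x^3 - 15*x^2 + 72*x - 108 = (x - 6)^2*(x - 3)

Eigenvalues and multiplicities (the geometric multiplicity of λ is n − rank(A − λI), which equals the number of Jordan blocks for λ):
  λ = 3: algebraic multiplicity = 1, geometric multiplicity = 1
  λ = 6: algebraic multiplicity = 2, geometric multiplicity = 1

Determining the block sizes for each eigenvalue:
  λ = 3: one block (gm = 1), so the single block has size am = 1 → block sizes [1]
  λ = 6: one block (gm = 1), so the single block has size am = 2 → block sizes [2]

Assembling the blocks gives a Jordan form
J =
  [3, 0, 0]
  [0, 6, 1]
  [0, 0, 6]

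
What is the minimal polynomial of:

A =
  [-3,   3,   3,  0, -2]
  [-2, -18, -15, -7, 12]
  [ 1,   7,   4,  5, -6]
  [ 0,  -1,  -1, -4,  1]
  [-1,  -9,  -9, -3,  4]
x^5 + 17*x^4 + 115*x^3 + 387*x^2 + 648*x + 432

The characteristic polynomial is χ_A(x) = (x + 3)^3*(x + 4)^2, so the eigenvalues are known. The minimal polynomial is
  m_A(x) = Π_λ (x − λ)^{k_λ}
where k_λ is the size of the *largest* Jordan block for λ (equivalently, the smallest k with (A − λI)^k v = 0 for every generalised eigenvector v of λ).

  λ = -4: largest Jordan block has size 2, contributing (x + 4)^2
  λ = -3: largest Jordan block has size 3, contributing (x + 3)^3

So m_A(x) = (x + 3)^3*(x + 4)^2 = x^5 + 17*x^4 + 115*x^3 + 387*x^2 + 648*x + 432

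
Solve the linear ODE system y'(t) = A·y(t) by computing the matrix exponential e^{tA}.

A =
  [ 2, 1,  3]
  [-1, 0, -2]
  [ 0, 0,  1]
e^{tA} =
  [t*exp(t) + exp(t), t*exp(t), t^2*exp(t)/2 + 3*t*exp(t)]
  [-t*exp(t), -t*exp(t) + exp(t), -t^2*exp(t)/2 - 2*t*exp(t)]
  [0, 0, exp(t)]

Strategy: write A = P · J · P⁻¹ where J is a Jordan canonical form, so e^{tA} = P · e^{tJ} · P⁻¹, and e^{tJ} can be computed block-by-block.

A has Jordan form
J =
  [1, 1, 0]
  [0, 1, 1]
  [0, 0, 1]
(up to reordering of blocks).

Per-block formulas:
  For a 3×3 Jordan block J_3(1): exp(t · J_3(1)) = e^(1t)·(I + t·N + (t^2/2)·N^2), where N is the 3×3 nilpotent shift.

After assembling e^{tJ} and conjugating by P, we get:

e^{tA} =
  [t*exp(t) + exp(t), t*exp(t), t^2*exp(t)/2 + 3*t*exp(t)]
  [-t*exp(t), -t*exp(t) + exp(t), -t^2*exp(t)/2 - 2*t*exp(t)]
  [0, 0, exp(t)]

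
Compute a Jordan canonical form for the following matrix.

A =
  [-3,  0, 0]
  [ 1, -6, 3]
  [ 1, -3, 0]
J_2(-3) ⊕ J_1(-3)

The characteristic polynomial is
  det(x·I − A) = x^3 + 9*x^2 + 27*x + 27 = (x + 3)^3

Eigenvalues and multiplicities (the geometric multiplicity of λ is n − rank(A − λI), which equals the number of Jordan blocks for λ):
  λ = -3: algebraic multiplicity = 3, geometric multiplicity = 2

Determining the block sizes for each eigenvalue:
  λ = -3: 2 blocks summing to 3 forces exactly one block of size 2 and the rest size 1 → block sizes [2, 1]

Assembling the blocks gives a Jordan form
J =
  [-3,  1,  0]
  [ 0, -3,  0]
  [ 0,  0, -3]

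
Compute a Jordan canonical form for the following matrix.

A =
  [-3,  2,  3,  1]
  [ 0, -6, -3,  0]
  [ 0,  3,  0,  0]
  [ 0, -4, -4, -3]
J_3(-3) ⊕ J_1(-3)

The characteristic polynomial is
  det(x·I − A) = x^4 + 12*x^3 + 54*x^2 + 108*x + 81 = (x + 3)^4

Eigenvalues and multiplicities (the geometric multiplicity of λ is n − rank(A − λI), which equals the number of Jordan blocks for λ):
  λ = -3: algebraic multiplicity = 4, geometric multiplicity = 2

Determining the block sizes for each eigenvalue:
  λ = -3: with am = 4 and gm = 2, the partition is not yet determined (e.g. several partitions of 4 into 2 parts exist). Let N = A − (-3)·I. Computing rank(N^1) = 2, rank(N^2) = 1, rank(N^3) = 0; the number of blocks of size ≥ j is rank(N^{j−1}) − rank(N^j), giving [2, 1, 1]. So we have 1 block(s) of size 3, 1 block(s) of size 1 → block sizes [3, 1]

Assembling the blocks gives a Jordan form
J =
  [-3,  1,  0,  0]
  [ 0, -3,  1,  0]
  [ 0,  0, -3,  0]
  [ 0,  0,  0, -3]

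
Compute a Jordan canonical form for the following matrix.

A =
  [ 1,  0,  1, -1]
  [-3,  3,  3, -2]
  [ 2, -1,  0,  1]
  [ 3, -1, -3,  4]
J_2(2) ⊕ J_2(2)

The characteristic polynomial is
  det(x·I − A) = x^4 - 8*x^3 + 24*x^2 - 32*x + 16 = (x - 2)^4

Eigenvalues and multiplicities (the geometric multiplicity of λ is n − rank(A − λI), which equals the number of Jordan blocks for λ):
  λ = 2: algebraic multiplicity = 4, geometric multiplicity = 2

Determining the block sizes for each eigenvalue:
  λ = 2: with am = 4 and gm = 2, the partition is not yet determined (e.g. several partitions of 4 into 2 parts exist). Let N = A − (2)·I. Computing rank(N^1) = 2, rank(N^2) = 0; the number of blocks of size ≥ j is rank(N^{j−1}) − rank(N^j), giving [2, 2]. So we have 2 block(s) of size 2 → block sizes [2, 2]

Assembling the blocks gives a Jordan form
J =
  [2, 1, 0, 0]
  [0, 2, 0, 0]
  [0, 0, 2, 1]
  [0, 0, 0, 2]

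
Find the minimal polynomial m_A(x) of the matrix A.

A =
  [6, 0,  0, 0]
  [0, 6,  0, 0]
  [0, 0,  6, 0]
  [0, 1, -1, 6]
x^2 - 12*x + 36

The characteristic polynomial is χ_A(x) = (x - 6)^4, so the eigenvalues are known. The minimal polynomial is
  m_A(x) = Π_λ (x − λ)^{k_λ}
where k_λ is the size of the *largest* Jordan block for λ (equivalently, the smallest k with (A − λI)^k v = 0 for every generalised eigenvector v of λ).

  λ = 6: largest Jordan block has size 2, contributing (x − 6)^2

So m_A(x) = (x - 6)^2 = x^2 - 12*x + 36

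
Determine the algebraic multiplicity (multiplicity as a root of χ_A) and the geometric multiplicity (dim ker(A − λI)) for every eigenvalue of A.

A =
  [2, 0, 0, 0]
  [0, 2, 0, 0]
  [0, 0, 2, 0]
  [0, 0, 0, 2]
λ = 2: alg = 4, geom = 4

Step 1 — factor the characteristic polynomial to read off the algebraic multiplicities:
  χ_A(x) = (x - 2)^4

Step 2 — compute geometric multiplicities via the rank-nullity identity g(λ) = n − rank(A − λI):
  rank(A − (2)·I) = 0, so dim ker(A − (2)·I) = n − 0 = 4

Summary:
  λ = 2: algebraic multiplicity = 4, geometric multiplicity = 4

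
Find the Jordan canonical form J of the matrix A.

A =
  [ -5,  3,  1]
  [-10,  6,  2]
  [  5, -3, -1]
J_2(0) ⊕ J_1(0)

The characteristic polynomial is
  det(x·I − A) = x^3

Eigenvalues and multiplicities (the geometric multiplicity of λ is n − rank(A − λI), which equals the number of Jordan blocks for λ):
  λ = 0: algebraic multiplicity = 3, geometric multiplicity = 2

Determining the block sizes for each eigenvalue:
  λ = 0: 2 blocks summing to 3 forces exactly one block of size 2 and the rest size 1 → block sizes [2, 1]

Assembling the blocks gives a Jordan form
J =
  [0, 1, 0]
  [0, 0, 0]
  [0, 0, 0]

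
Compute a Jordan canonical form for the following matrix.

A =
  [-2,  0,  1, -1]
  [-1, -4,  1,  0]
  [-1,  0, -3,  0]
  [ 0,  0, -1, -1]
J_1(-4) ⊕ J_3(-2)

The characteristic polynomial is
  det(x·I − A) = x^4 + 10*x^3 + 36*x^2 + 56*x + 32 = (x + 2)^3*(x + 4)

Eigenvalues and multiplicities (the geometric multiplicity of λ is n − rank(A − λI), which equals the number of Jordan blocks for λ):
  λ = -4: algebraic multiplicity = 1, geometric multiplicity = 1
  λ = -2: algebraic multiplicity = 3, geometric multiplicity = 1

Determining the block sizes for each eigenvalue:
  λ = -4: one block (gm = 1), so the single block has size am = 1 → block sizes [1]
  λ = -2: one block (gm = 1), so the single block has size am = 3 → block sizes [3]

Assembling the blocks gives a Jordan form
J =
  [-4,  0,  0,  0]
  [ 0, -2,  1,  0]
  [ 0,  0, -2,  1]
  [ 0,  0,  0, -2]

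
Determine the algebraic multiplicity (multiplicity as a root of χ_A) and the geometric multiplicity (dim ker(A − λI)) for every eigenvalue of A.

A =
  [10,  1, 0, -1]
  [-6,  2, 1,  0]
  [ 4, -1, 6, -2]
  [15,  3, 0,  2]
λ = 5: alg = 4, geom = 2

Step 1 — factor the characteristic polynomial to read off the algebraic multiplicities:
  χ_A(x) = (x - 5)^4

Step 2 — compute geometric multiplicities via the rank-nullity identity g(λ) = n − rank(A − λI):
  rank(A − (5)·I) = 2, so dim ker(A − (5)·I) = n − 2 = 2

Summary:
  λ = 5: algebraic multiplicity = 4, geometric multiplicity = 2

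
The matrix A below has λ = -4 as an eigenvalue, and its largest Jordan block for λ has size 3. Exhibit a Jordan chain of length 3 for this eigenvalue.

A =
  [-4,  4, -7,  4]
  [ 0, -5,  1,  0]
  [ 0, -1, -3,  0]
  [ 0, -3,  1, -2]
A Jordan chain for λ = -4 of length 3:
v_1 = (1, 0, 0, 0)ᵀ
v_2 = (-7, 1, 1, 1)ᵀ
v_3 = (0, 0, 1, 0)ᵀ

Let N = A − (-4)·I. We want v_3 with N^3 v_3 = 0 but N^2 v_3 ≠ 0; then v_{j-1} := N · v_j for j = 3, …, 2.

Pick v_3 = (0, 0, 1, 0)ᵀ.
Then v_2 = N · v_3 = (-7, 1, 1, 1)ᵀ.
Then v_1 = N · v_2 = (1, 0, 0, 0)ᵀ.

Sanity check: (A − (-4)·I) v_1 = (0, 0, 0, 0)ᵀ = 0. ✓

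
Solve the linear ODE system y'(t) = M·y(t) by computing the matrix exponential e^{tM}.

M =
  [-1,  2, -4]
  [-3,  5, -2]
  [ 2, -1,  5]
e^{tM} =
  [t^2*exp(3*t) - 4*t*exp(3*t) + exp(3*t), 2*t*exp(3*t), 2*t^2*exp(3*t) - 4*t*exp(3*t)]
  [t^2*exp(3*t) - 3*t*exp(3*t), 2*t*exp(3*t) + exp(3*t), 2*t^2*exp(3*t) - 2*t*exp(3*t)]
  [-t^2*exp(3*t)/2 + 2*t*exp(3*t), -t*exp(3*t), -t^2*exp(3*t) + 2*t*exp(3*t) + exp(3*t)]

Strategy: write M = P · J · P⁻¹ where J is a Jordan canonical form, so e^{tM} = P · e^{tJ} · P⁻¹, and e^{tJ} can be computed block-by-block.

M has Jordan form
J =
  [3, 1, 0]
  [0, 3, 1]
  [0, 0, 3]
(up to reordering of blocks).

Per-block formulas:
  For a 3×3 Jordan block J_3(3): exp(t · J_3(3)) = e^(3t)·(I + t·N + (t^2/2)·N^2), where N is the 3×3 nilpotent shift.

After assembling e^{tJ} and conjugating by P, we get:

e^{tM} =
  [t^2*exp(3*t) - 4*t*exp(3*t) + exp(3*t), 2*t*exp(3*t), 2*t^2*exp(3*t) - 4*t*exp(3*t)]
  [t^2*exp(3*t) - 3*t*exp(3*t), 2*t*exp(3*t) + exp(3*t), 2*t^2*exp(3*t) - 2*t*exp(3*t)]
  [-t^2*exp(3*t)/2 + 2*t*exp(3*t), -t*exp(3*t), -t^2*exp(3*t) + 2*t*exp(3*t) + exp(3*t)]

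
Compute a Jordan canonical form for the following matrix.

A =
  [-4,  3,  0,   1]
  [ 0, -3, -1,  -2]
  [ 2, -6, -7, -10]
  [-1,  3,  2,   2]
J_3(-3) ⊕ J_1(-3)

The characteristic polynomial is
  det(x·I − A) = x^4 + 12*x^3 + 54*x^2 + 108*x + 81 = (x + 3)^4

Eigenvalues and multiplicities (the geometric multiplicity of λ is n − rank(A − λI), which equals the number of Jordan blocks for λ):
  λ = -3: algebraic multiplicity = 4, geometric multiplicity = 2

Determining the block sizes for each eigenvalue:
  λ = -3: with am = 4 and gm = 2, the partition is not yet determined (e.g. several partitions of 4 into 2 parts exist). Let N = A − (-3)·I. Computing rank(N^1) = 2, rank(N^2) = 1, rank(N^3) = 0; the number of blocks of size ≥ j is rank(N^{j−1}) − rank(N^j), giving [2, 1, 1]. So we have 1 block(s) of size 3, 1 block(s) of size 1 → block sizes [3, 1]

Assembling the blocks gives a Jordan form
J =
  [-3,  1,  0,  0]
  [ 0, -3,  1,  0]
  [ 0,  0, -3,  0]
  [ 0,  0,  0, -3]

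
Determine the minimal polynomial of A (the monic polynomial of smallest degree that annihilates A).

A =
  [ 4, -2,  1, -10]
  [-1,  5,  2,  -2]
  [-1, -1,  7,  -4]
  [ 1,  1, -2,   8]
x^3 - 18*x^2 + 108*x - 216

The characteristic polynomial is χ_A(x) = (x - 6)^4, so the eigenvalues are known. The minimal polynomial is
  m_A(x) = Π_λ (x − λ)^{k_λ}
where k_λ is the size of the *largest* Jordan block for λ (equivalently, the smallest k with (A − λI)^k v = 0 for every generalised eigenvector v of λ).

  λ = 6: largest Jordan block has size 3, contributing (x − 6)^3

So m_A(x) = (x - 6)^3 = x^3 - 18*x^2 + 108*x - 216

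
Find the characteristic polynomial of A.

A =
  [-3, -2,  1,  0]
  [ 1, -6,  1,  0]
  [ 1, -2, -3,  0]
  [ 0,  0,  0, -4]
x^4 + 16*x^3 + 96*x^2 + 256*x + 256

Expanding det(x·I − A) (e.g. by cofactor expansion or by noting that A is similar to its Jordan form J, which has the same characteristic polynomial as A) gives
  χ_A(x) = x^4 + 16*x^3 + 96*x^2 + 256*x + 256
which factors as (x + 4)^4. The eigenvalues (with algebraic multiplicities) are λ = -4 with multiplicity 4.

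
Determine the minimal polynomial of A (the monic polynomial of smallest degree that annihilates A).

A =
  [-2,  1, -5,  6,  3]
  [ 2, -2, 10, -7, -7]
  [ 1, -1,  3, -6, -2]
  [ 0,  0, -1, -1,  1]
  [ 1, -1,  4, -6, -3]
x^3 + 3*x^2 + 3*x + 1

The characteristic polynomial is χ_A(x) = (x + 1)^5, so the eigenvalues are known. The minimal polynomial is
  m_A(x) = Π_λ (x − λ)^{k_λ}
where k_λ is the size of the *largest* Jordan block for λ (equivalently, the smallest k with (A − λI)^k v = 0 for every generalised eigenvector v of λ).

  λ = -1: largest Jordan block has size 3, contributing (x + 1)^3

So m_A(x) = (x + 1)^3 = x^3 + 3*x^2 + 3*x + 1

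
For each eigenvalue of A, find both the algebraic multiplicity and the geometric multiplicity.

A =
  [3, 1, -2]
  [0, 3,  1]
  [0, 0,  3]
λ = 3: alg = 3, geom = 1

Step 1 — factor the characteristic polynomial to read off the algebraic multiplicities:
  χ_A(x) = (x - 3)^3

Step 2 — compute geometric multiplicities via the rank-nullity identity g(λ) = n − rank(A − λI):
  rank(A − (3)·I) = 2, so dim ker(A − (3)·I) = n − 2 = 1

Summary:
  λ = 3: algebraic multiplicity = 3, geometric multiplicity = 1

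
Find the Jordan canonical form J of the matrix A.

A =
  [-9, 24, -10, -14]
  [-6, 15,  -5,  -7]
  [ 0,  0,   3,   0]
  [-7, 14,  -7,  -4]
J_1(-4) ⊕ J_2(3) ⊕ J_1(3)

The characteristic polynomial is
  det(x·I − A) = x^4 - 5*x^3 - 9*x^2 + 81*x - 108 = (x - 3)^3*(x + 4)

Eigenvalues and multiplicities (the geometric multiplicity of λ is n − rank(A − λI), which equals the number of Jordan blocks for λ):
  λ = -4: algebraic multiplicity = 1, geometric multiplicity = 1
  λ = 3: algebraic multiplicity = 3, geometric multiplicity = 2

Determining the block sizes for each eigenvalue:
  λ = -4: one block (gm = 1), so the single block has size am = 1 → block sizes [1]
  λ = 3: 2 blocks summing to 3 forces exactly one block of size 2 and the rest size 1 → block sizes [2, 1]

Assembling the blocks gives a Jordan form
J =
  [-4, 0, 0, 0]
  [ 0, 3, 1, 0]
  [ 0, 0, 3, 0]
  [ 0, 0, 0, 3]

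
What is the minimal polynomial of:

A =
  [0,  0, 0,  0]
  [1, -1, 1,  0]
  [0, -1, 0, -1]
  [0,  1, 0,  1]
x^3

The characteristic polynomial is χ_A(x) = x^4, so the eigenvalues are known. The minimal polynomial is
  m_A(x) = Π_λ (x − λ)^{k_λ}
where k_λ is the size of the *largest* Jordan block for λ (equivalently, the smallest k with (A − λI)^k v = 0 for every generalised eigenvector v of λ).

  λ = 0: largest Jordan block has size 3, contributing (x − 0)^3

So m_A(x) = x^3 = x^3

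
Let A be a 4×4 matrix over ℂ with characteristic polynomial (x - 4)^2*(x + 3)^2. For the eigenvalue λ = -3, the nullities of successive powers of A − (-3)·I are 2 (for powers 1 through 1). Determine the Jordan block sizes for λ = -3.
Block sizes for λ = -3: [1, 1]

From the dimensions of kernels of powers, the number of Jordan blocks of size at least j is d_j − d_{j−1} where d_j = dim ker(N^j) (with d_0 = 0). Computing the differences gives [2].
The number of blocks of size exactly k is (#blocks of size ≥ k) − (#blocks of size ≥ k + 1), so the partition is: 2 block(s) of size 1.
In nonincreasing order the block sizes are [1, 1].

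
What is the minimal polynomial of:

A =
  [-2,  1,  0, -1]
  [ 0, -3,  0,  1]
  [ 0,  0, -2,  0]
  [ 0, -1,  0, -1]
x^2 + 4*x + 4

The characteristic polynomial is χ_A(x) = (x + 2)^4, so the eigenvalues are known. The minimal polynomial is
  m_A(x) = Π_λ (x − λ)^{k_λ}
where k_λ is the size of the *largest* Jordan block for λ (equivalently, the smallest k with (A − λI)^k v = 0 for every generalised eigenvector v of λ).

  λ = -2: largest Jordan block has size 2, contributing (x + 2)^2

So m_A(x) = (x + 2)^2 = x^2 + 4*x + 4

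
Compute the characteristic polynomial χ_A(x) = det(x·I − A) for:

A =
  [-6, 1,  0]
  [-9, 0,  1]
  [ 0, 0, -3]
x^3 + 9*x^2 + 27*x + 27

Expanding det(x·I − A) (e.g. by cofactor expansion or by noting that A is similar to its Jordan form J, which has the same characteristic polynomial as A) gives
  χ_A(x) = x^3 + 9*x^2 + 27*x + 27
which factors as (x + 3)^3. The eigenvalues (with algebraic multiplicities) are λ = -3 with multiplicity 3.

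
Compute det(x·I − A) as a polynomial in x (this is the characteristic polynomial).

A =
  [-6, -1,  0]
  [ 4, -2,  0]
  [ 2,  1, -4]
x^3 + 12*x^2 + 48*x + 64

Expanding det(x·I − A) (e.g. by cofactor expansion or by noting that A is similar to its Jordan form J, which has the same characteristic polynomial as A) gives
  χ_A(x) = x^3 + 12*x^2 + 48*x + 64
which factors as (x + 4)^3. The eigenvalues (with algebraic multiplicities) are λ = -4 with multiplicity 3.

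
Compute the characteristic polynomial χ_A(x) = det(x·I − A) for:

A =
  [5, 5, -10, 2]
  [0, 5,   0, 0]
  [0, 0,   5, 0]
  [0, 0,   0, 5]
x^4 - 20*x^3 + 150*x^2 - 500*x + 625

Expanding det(x·I − A) (e.g. by cofactor expansion or by noting that A is similar to its Jordan form J, which has the same characteristic polynomial as A) gives
  χ_A(x) = x^4 - 20*x^3 + 150*x^2 - 500*x + 625
which factors as (x - 5)^4. The eigenvalues (with algebraic multiplicities) are λ = 5 with multiplicity 4.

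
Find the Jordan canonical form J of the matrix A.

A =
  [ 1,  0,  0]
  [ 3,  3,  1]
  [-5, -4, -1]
J_3(1)

The characteristic polynomial is
  det(x·I − A) = x^3 - 3*x^2 + 3*x - 1 = (x - 1)^3

Eigenvalues and multiplicities (the geometric multiplicity of λ is n − rank(A − λI), which equals the number of Jordan blocks for λ):
  λ = 1: algebraic multiplicity = 3, geometric multiplicity = 1

Determining the block sizes for each eigenvalue:
  λ = 1: one block (gm = 1), so the single block has size am = 3 → block sizes [3]

Assembling the blocks gives a Jordan form
J =
  [1, 1, 0]
  [0, 1, 1]
  [0, 0, 1]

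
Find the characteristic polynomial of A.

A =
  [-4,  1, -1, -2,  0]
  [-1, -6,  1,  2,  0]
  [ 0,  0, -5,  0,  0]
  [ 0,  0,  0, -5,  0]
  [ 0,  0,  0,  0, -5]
x^5 + 25*x^4 + 250*x^3 + 1250*x^2 + 3125*x + 3125

Expanding det(x·I − A) (e.g. by cofactor expansion or by noting that A is similar to its Jordan form J, which has the same characteristic polynomial as A) gives
  χ_A(x) = x^5 + 25*x^4 + 250*x^3 + 1250*x^2 + 3125*x + 3125
which factors as (x + 5)^5. The eigenvalues (with algebraic multiplicities) are λ = -5 with multiplicity 5.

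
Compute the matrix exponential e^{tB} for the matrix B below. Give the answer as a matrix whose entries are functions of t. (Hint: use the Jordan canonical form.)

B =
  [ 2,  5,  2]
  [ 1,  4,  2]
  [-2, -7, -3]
e^{tB} =
  [t^2*exp(t) + t*exp(t) + exp(t), 3*t^2*exp(t) + 5*t*exp(t), 2*t^2*exp(t) + 2*t*exp(t)]
  [t*exp(t), 3*t*exp(t) + exp(t), 2*t*exp(t)]
  [-t^2*exp(t)/2 - 2*t*exp(t), -3*t^2*exp(t)/2 - 7*t*exp(t), -t^2*exp(t) - 4*t*exp(t) + exp(t)]

Strategy: write B = P · J · P⁻¹ where J is a Jordan canonical form, so e^{tB} = P · e^{tJ} · P⁻¹, and e^{tJ} can be computed block-by-block.

B has Jordan form
J =
  [1, 1, 0]
  [0, 1, 1]
  [0, 0, 1]
(up to reordering of blocks).

Per-block formulas:
  For a 3×3 Jordan block J_3(1): exp(t · J_3(1)) = e^(1t)·(I + t·N + (t^2/2)·N^2), where N is the 3×3 nilpotent shift.

After assembling e^{tJ} and conjugating by P, we get:

e^{tB} =
  [t^2*exp(t) + t*exp(t) + exp(t), 3*t^2*exp(t) + 5*t*exp(t), 2*t^2*exp(t) + 2*t*exp(t)]
  [t*exp(t), 3*t*exp(t) + exp(t), 2*t*exp(t)]
  [-t^2*exp(t)/2 - 2*t*exp(t), -3*t^2*exp(t)/2 - 7*t*exp(t), -t^2*exp(t) - 4*t*exp(t) + exp(t)]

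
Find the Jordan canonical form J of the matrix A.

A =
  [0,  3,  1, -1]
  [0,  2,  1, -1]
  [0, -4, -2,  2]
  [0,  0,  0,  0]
J_3(0) ⊕ J_1(0)

The characteristic polynomial is
  det(x·I − A) = x^4

Eigenvalues and multiplicities (the geometric multiplicity of λ is n − rank(A − λI), which equals the number of Jordan blocks for λ):
  λ = 0: algebraic multiplicity = 4, geometric multiplicity = 2

Determining the block sizes for each eigenvalue:
  λ = 0: with am = 4 and gm = 2, the partition is not yet determined (e.g. several partitions of 4 into 2 parts exist). Let N = A − (0)·I. Computing rank(N^1) = 2, rank(N^2) = 1, rank(N^3) = 0; the number of blocks of size ≥ j is rank(N^{j−1}) − rank(N^j), giving [2, 1, 1]. So we have 1 block(s) of size 3, 1 block(s) of size 1 → block sizes [3, 1]

Assembling the blocks gives a Jordan form
J =
  [0, 1, 0, 0]
  [0, 0, 1, 0]
  [0, 0, 0, 0]
  [0, 0, 0, 0]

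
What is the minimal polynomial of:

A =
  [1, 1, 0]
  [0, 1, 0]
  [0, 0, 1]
x^2 - 2*x + 1

The characteristic polynomial is χ_A(x) = (x - 1)^3, so the eigenvalues are known. The minimal polynomial is
  m_A(x) = Π_λ (x − λ)^{k_λ}
where k_λ is the size of the *largest* Jordan block for λ (equivalently, the smallest k with (A − λI)^k v = 0 for every generalised eigenvector v of λ).

  λ = 1: largest Jordan block has size 2, contributing (x − 1)^2

So m_A(x) = (x - 1)^2 = x^2 - 2*x + 1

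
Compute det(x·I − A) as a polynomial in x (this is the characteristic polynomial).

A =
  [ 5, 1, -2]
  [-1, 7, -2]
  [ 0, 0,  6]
x^3 - 18*x^2 + 108*x - 216

Expanding det(x·I − A) (e.g. by cofactor expansion or by noting that A is similar to its Jordan form J, which has the same characteristic polynomial as A) gives
  χ_A(x) = x^3 - 18*x^2 + 108*x - 216
which factors as (x - 6)^3. The eigenvalues (with algebraic multiplicities) are λ = 6 with multiplicity 3.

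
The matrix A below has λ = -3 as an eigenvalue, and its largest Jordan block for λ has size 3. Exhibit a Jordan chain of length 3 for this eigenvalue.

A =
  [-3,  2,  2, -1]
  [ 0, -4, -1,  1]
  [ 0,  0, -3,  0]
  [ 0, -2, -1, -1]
A Jordan chain for λ = -3 of length 3:
v_1 = (-1, 0, 0, 0)ᵀ
v_2 = (2, -1, 0, -1)ᵀ
v_3 = (0, 0, 1, 0)ᵀ

Let N = A − (-3)·I. We want v_3 with N^3 v_3 = 0 but N^2 v_3 ≠ 0; then v_{j-1} := N · v_j for j = 3, …, 2.

Pick v_3 = (0, 0, 1, 0)ᵀ.
Then v_2 = N · v_3 = (2, -1, 0, -1)ᵀ.
Then v_1 = N · v_2 = (-1, 0, 0, 0)ᵀ.

Sanity check: (A − (-3)·I) v_1 = (0, 0, 0, 0)ᵀ = 0. ✓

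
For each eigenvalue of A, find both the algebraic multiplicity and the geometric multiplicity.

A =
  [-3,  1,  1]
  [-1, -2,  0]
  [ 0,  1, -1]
λ = -2: alg = 3, geom = 1

Step 1 — factor the characteristic polynomial to read off the algebraic multiplicities:
  χ_A(x) = (x + 2)^3

Step 2 — compute geometric multiplicities via the rank-nullity identity g(λ) = n − rank(A − λI):
  rank(A − (-2)·I) = 2, so dim ker(A − (-2)·I) = n − 2 = 1

Summary:
  λ = -2: algebraic multiplicity = 3, geometric multiplicity = 1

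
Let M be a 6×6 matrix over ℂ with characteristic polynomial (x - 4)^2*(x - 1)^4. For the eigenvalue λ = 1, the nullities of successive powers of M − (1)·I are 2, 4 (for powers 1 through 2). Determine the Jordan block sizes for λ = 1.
Block sizes for λ = 1: [2, 2]

From the dimensions of kernels of powers, the number of Jordan blocks of size at least j is d_j − d_{j−1} where d_j = dim ker(N^j) (with d_0 = 0). Computing the differences gives [2, 2].
The number of blocks of size exactly k is (#blocks of size ≥ k) − (#blocks of size ≥ k + 1), so the partition is: 2 block(s) of size 2.
In nonincreasing order the block sizes are [2, 2].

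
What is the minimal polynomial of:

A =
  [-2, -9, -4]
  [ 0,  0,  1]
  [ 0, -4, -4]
x^3 + 6*x^2 + 12*x + 8

The characteristic polynomial is χ_A(x) = (x + 2)^3, so the eigenvalues are known. The minimal polynomial is
  m_A(x) = Π_λ (x − λ)^{k_λ}
where k_λ is the size of the *largest* Jordan block for λ (equivalently, the smallest k with (A − λI)^k v = 0 for every generalised eigenvector v of λ).

  λ = -2: largest Jordan block has size 3, contributing (x + 2)^3

So m_A(x) = (x + 2)^3 = x^3 + 6*x^2 + 12*x + 8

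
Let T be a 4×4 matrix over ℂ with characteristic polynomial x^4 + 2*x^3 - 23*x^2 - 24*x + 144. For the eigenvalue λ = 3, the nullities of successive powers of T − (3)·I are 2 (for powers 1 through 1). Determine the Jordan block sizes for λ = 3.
Block sizes for λ = 3: [1, 1]

From the dimensions of kernels of powers, the number of Jordan blocks of size at least j is d_j − d_{j−1} where d_j = dim ker(N^j) (with d_0 = 0). Computing the differences gives [2].
The number of blocks of size exactly k is (#blocks of size ≥ k) − (#blocks of size ≥ k + 1), so the partition is: 2 block(s) of size 1.
In nonincreasing order the block sizes are [1, 1].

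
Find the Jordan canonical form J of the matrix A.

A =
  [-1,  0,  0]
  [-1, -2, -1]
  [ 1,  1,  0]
J_2(-1) ⊕ J_1(-1)

The characteristic polynomial is
  det(x·I − A) = x^3 + 3*x^2 + 3*x + 1 = (x + 1)^3

Eigenvalues and multiplicities (the geometric multiplicity of λ is n − rank(A − λI), which equals the number of Jordan blocks for λ):
  λ = -1: algebraic multiplicity = 3, geometric multiplicity = 2

Determining the block sizes for each eigenvalue:
  λ = -1: 2 blocks summing to 3 forces exactly one block of size 2 and the rest size 1 → block sizes [2, 1]

Assembling the blocks gives a Jordan form
J =
  [-1,  1,  0]
  [ 0, -1,  0]
  [ 0,  0, -1]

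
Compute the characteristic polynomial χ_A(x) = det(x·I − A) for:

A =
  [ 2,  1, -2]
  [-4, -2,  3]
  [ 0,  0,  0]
x^3

Expanding det(x·I − A) (e.g. by cofactor expansion or by noting that A is similar to its Jordan form J, which has the same characteristic polynomial as A) gives
  χ_A(x) = x^3
which factors as x^3. The eigenvalues (with algebraic multiplicities) are λ = 0 with multiplicity 3.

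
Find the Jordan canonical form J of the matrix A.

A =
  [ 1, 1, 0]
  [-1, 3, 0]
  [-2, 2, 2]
J_2(2) ⊕ J_1(2)

The characteristic polynomial is
  det(x·I − A) = x^3 - 6*x^2 + 12*x - 8 = (x - 2)^3

Eigenvalues and multiplicities (the geometric multiplicity of λ is n − rank(A − λI), which equals the number of Jordan blocks for λ):
  λ = 2: algebraic multiplicity = 3, geometric multiplicity = 2

Determining the block sizes for each eigenvalue:
  λ = 2: 2 blocks summing to 3 forces exactly one block of size 2 and the rest size 1 → block sizes [2, 1]

Assembling the blocks gives a Jordan form
J =
  [2, 1, 0]
  [0, 2, 0]
  [0, 0, 2]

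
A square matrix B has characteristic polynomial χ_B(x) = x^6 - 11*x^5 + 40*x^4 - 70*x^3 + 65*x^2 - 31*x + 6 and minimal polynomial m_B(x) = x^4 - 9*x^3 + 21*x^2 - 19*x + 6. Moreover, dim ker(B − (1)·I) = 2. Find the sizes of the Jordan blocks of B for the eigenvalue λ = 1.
Block sizes for λ = 1: [3, 2]

Step 1 — from the characteristic polynomial, algebraic multiplicity of λ = 1 is 5. From dim ker(B − (1)·I) = 2, there are exactly 2 Jordan blocks for λ = 1.
Step 2 — from the minimal polynomial, the factor (x − 1)^3 tells us the largest block for λ = 1 has size 3.
Step 3 — with total size 5, 2 blocks, and largest block 3, the block sizes (in nonincreasing order) are [3, 2].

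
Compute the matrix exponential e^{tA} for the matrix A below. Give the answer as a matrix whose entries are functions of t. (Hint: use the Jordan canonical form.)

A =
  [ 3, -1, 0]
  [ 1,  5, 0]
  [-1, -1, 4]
e^{tA} =
  [-t*exp(4*t) + exp(4*t), -t*exp(4*t), 0]
  [t*exp(4*t), t*exp(4*t) + exp(4*t), 0]
  [-t*exp(4*t), -t*exp(4*t), exp(4*t)]

Strategy: write A = P · J · P⁻¹ where J is a Jordan canonical form, so e^{tA} = P · e^{tJ} · P⁻¹, and e^{tJ} can be computed block-by-block.

A has Jordan form
J =
  [4, 1, 0]
  [0, 4, 0]
  [0, 0, 4]
(up to reordering of blocks).

Per-block formulas:
  For a 1×1 block at λ = 4: exp(t · [4]) = [e^(4t)].
  For a 2×2 Jordan block J_2(4): exp(t · J_2(4)) = e^(4t)·(I + t·N), where N is the 2×2 nilpotent shift.

After assembling e^{tJ} and conjugating by P, we get:

e^{tA} =
  [-t*exp(4*t) + exp(4*t), -t*exp(4*t), 0]
  [t*exp(4*t), t*exp(4*t) + exp(4*t), 0]
  [-t*exp(4*t), -t*exp(4*t), exp(4*t)]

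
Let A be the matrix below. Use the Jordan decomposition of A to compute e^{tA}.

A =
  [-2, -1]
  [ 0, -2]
e^{tA} =
  [exp(-2*t), -t*exp(-2*t)]
  [0, exp(-2*t)]

Strategy: write A = P · J · P⁻¹ where J is a Jordan canonical form, so e^{tA} = P · e^{tJ} · P⁻¹, and e^{tJ} can be computed block-by-block.

A has Jordan form
J =
  [-2,  1]
  [ 0, -2]
(up to reordering of blocks).

Per-block formulas:
  For a 2×2 Jordan block J_2(-2): exp(t · J_2(-2)) = e^(-2t)·(I + t·N), where N is the 2×2 nilpotent shift.

After assembling e^{tJ} and conjugating by P, we get:

e^{tA} =
  [exp(-2*t), -t*exp(-2*t)]
  [0, exp(-2*t)]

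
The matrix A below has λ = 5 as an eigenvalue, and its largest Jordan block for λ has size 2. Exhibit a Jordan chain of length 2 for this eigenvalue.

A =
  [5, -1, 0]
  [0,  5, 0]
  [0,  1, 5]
A Jordan chain for λ = 5 of length 2:
v_1 = (-1, 0, 1)ᵀ
v_2 = (0, 1, 0)ᵀ

Let N = A − (5)·I. We want v_2 with N^2 v_2 = 0 but N^1 v_2 ≠ 0; then v_{j-1} := N · v_j for j = 2, …, 2.

Pick v_2 = (0, 1, 0)ᵀ.
Then v_1 = N · v_2 = (-1, 0, 1)ᵀ.

Sanity check: (A − (5)·I) v_1 = (0, 0, 0)ᵀ = 0. ✓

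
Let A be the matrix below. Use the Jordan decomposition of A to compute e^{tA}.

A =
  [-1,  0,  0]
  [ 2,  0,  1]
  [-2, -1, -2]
e^{tA} =
  [exp(-t), 0, 0]
  [2*t*exp(-t), t*exp(-t) + exp(-t), t*exp(-t)]
  [-2*t*exp(-t), -t*exp(-t), -t*exp(-t) + exp(-t)]

Strategy: write A = P · J · P⁻¹ where J is a Jordan canonical form, so e^{tA} = P · e^{tJ} · P⁻¹, and e^{tJ} can be computed block-by-block.

A has Jordan form
J =
  [-1,  1,  0]
  [ 0, -1,  0]
  [ 0,  0, -1]
(up to reordering of blocks).

Per-block formulas:
  For a 1×1 block at λ = -1: exp(t · [-1]) = [e^(-1t)].
  For a 2×2 Jordan block J_2(-1): exp(t · J_2(-1)) = e^(-1t)·(I + t·N), where N is the 2×2 nilpotent shift.

After assembling e^{tJ} and conjugating by P, we get:

e^{tA} =
  [exp(-t), 0, 0]
  [2*t*exp(-t), t*exp(-t) + exp(-t), t*exp(-t)]
  [-2*t*exp(-t), -t*exp(-t), -t*exp(-t) + exp(-t)]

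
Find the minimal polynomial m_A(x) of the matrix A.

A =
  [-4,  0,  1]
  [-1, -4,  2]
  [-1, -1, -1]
x^3 + 9*x^2 + 27*x + 27

The characteristic polynomial is χ_A(x) = (x + 3)^3, so the eigenvalues are known. The minimal polynomial is
  m_A(x) = Π_λ (x − λ)^{k_λ}
where k_λ is the size of the *largest* Jordan block for λ (equivalently, the smallest k with (A − λI)^k v = 0 for every generalised eigenvector v of λ).

  λ = -3: largest Jordan block has size 3, contributing (x + 3)^3

So m_A(x) = (x + 3)^3 = x^3 + 9*x^2 + 27*x + 27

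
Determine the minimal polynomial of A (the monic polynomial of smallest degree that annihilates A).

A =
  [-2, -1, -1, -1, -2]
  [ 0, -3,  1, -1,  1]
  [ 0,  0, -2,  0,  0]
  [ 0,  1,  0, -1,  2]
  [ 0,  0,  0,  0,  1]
x^4 + 5*x^3 + 6*x^2 - 4*x - 8

The characteristic polynomial is χ_A(x) = (x - 1)*(x + 2)^4, so the eigenvalues are known. The minimal polynomial is
  m_A(x) = Π_λ (x − λ)^{k_λ}
where k_λ is the size of the *largest* Jordan block for λ (equivalently, the smallest k with (A − λI)^k v = 0 for every generalised eigenvector v of λ).

  λ = -2: largest Jordan block has size 3, contributing (x + 2)^3
  λ = 1: largest Jordan block has size 1, contributing (x − 1)

So m_A(x) = (x - 1)*(x + 2)^3 = x^4 + 5*x^3 + 6*x^2 - 4*x - 8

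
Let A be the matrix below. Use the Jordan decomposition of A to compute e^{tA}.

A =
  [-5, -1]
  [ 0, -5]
e^{tA} =
  [exp(-5*t), -t*exp(-5*t)]
  [0, exp(-5*t)]

Strategy: write A = P · J · P⁻¹ where J is a Jordan canonical form, so e^{tA} = P · e^{tJ} · P⁻¹, and e^{tJ} can be computed block-by-block.

A has Jordan form
J =
  [-5,  1]
  [ 0, -5]
(up to reordering of blocks).

Per-block formulas:
  For a 2×2 Jordan block J_2(-5): exp(t · J_2(-5)) = e^(-5t)·(I + t·N), where N is the 2×2 nilpotent shift.

After assembling e^{tJ} and conjugating by P, we get:

e^{tA} =
  [exp(-5*t), -t*exp(-5*t)]
  [0, exp(-5*t)]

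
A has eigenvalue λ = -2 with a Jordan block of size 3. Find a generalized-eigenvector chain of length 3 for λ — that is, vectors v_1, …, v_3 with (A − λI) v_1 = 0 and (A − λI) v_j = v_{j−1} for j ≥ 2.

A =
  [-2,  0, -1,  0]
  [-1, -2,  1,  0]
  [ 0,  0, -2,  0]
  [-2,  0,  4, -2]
A Jordan chain for λ = -2 of length 3:
v_1 = (0, 1, 0, 2)ᵀ
v_2 = (-1, 1, 0, 4)ᵀ
v_3 = (0, 0, 1, 0)ᵀ

Let N = A − (-2)·I. We want v_3 with N^3 v_3 = 0 but N^2 v_3 ≠ 0; then v_{j-1} := N · v_j for j = 3, …, 2.

Pick v_3 = (0, 0, 1, 0)ᵀ.
Then v_2 = N · v_3 = (-1, 1, 0, 4)ᵀ.
Then v_1 = N · v_2 = (0, 1, 0, 2)ᵀ.

Sanity check: (A − (-2)·I) v_1 = (0, 0, 0, 0)ᵀ = 0. ✓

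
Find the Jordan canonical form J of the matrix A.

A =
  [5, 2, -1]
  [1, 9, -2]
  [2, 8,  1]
J_3(5)

The characteristic polynomial is
  det(x·I − A) = x^3 - 15*x^2 + 75*x - 125 = (x - 5)^3

Eigenvalues and multiplicities (the geometric multiplicity of λ is n − rank(A − λI), which equals the number of Jordan blocks for λ):
  λ = 5: algebraic multiplicity = 3, geometric multiplicity = 1

Determining the block sizes for each eigenvalue:
  λ = 5: one block (gm = 1), so the single block has size am = 3 → block sizes [3]

Assembling the blocks gives a Jordan form
J =
  [5, 1, 0]
  [0, 5, 1]
  [0, 0, 5]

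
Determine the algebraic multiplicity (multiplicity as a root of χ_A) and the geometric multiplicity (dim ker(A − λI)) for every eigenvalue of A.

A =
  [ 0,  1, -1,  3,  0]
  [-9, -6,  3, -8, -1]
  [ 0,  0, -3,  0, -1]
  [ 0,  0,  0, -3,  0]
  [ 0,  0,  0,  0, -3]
λ = -3: alg = 5, geom = 2

Step 1 — factor the characteristic polynomial to read off the algebraic multiplicities:
  χ_A(x) = (x + 3)^5

Step 2 — compute geometric multiplicities via the rank-nullity identity g(λ) = n − rank(A − λI):
  rank(A − (-3)·I) = 3, so dim ker(A − (-3)·I) = n − 3 = 2

Summary:
  λ = -3: algebraic multiplicity = 5, geometric multiplicity = 2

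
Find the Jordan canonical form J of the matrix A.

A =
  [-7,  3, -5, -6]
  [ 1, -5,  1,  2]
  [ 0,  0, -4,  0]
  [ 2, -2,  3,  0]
J_2(-4) ⊕ J_2(-4)

The characteristic polynomial is
  det(x·I − A) = x^4 + 16*x^3 + 96*x^2 + 256*x + 256 = (x + 4)^4

Eigenvalues and multiplicities (the geometric multiplicity of λ is n − rank(A − λI), which equals the number of Jordan blocks for λ):
  λ = -4: algebraic multiplicity = 4, geometric multiplicity = 2

Determining the block sizes for each eigenvalue:
  λ = -4: with am = 4 and gm = 2, the partition is not yet determined (e.g. several partitions of 4 into 2 parts exist). Let N = A − (-4)·I. Computing rank(N^1) = 2, rank(N^2) = 0; the number of blocks of size ≥ j is rank(N^{j−1}) − rank(N^j), giving [2, 2]. So we have 2 block(s) of size 2 → block sizes [2, 2]

Assembling the blocks gives a Jordan form
J =
  [-4,  1,  0,  0]
  [ 0, -4,  0,  0]
  [ 0,  0, -4,  1]
  [ 0,  0,  0, -4]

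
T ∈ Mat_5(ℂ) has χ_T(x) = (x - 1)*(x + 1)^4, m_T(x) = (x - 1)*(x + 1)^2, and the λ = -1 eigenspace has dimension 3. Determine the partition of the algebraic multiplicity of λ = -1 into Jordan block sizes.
Block sizes for λ = -1: [2, 1, 1]

Step 1 — from the characteristic polynomial, algebraic multiplicity of λ = -1 is 4. From dim ker(T − (-1)·I) = 3, there are exactly 3 Jordan blocks for λ = -1.
Step 2 — from the minimal polynomial, the factor (x + 1)^2 tells us the largest block for λ = -1 has size 2.
Step 3 — with total size 4, 3 blocks, and largest block 2, the block sizes (in nonincreasing order) are [2, 1, 1].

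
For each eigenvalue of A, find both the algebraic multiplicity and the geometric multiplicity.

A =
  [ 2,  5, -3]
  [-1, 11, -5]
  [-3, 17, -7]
λ = 2: alg = 3, geom = 1

Step 1 — factor the characteristic polynomial to read off the algebraic multiplicities:
  χ_A(x) = (x - 2)^3

Step 2 — compute geometric multiplicities via the rank-nullity identity g(λ) = n − rank(A − λI):
  rank(A − (2)·I) = 2, so dim ker(A − (2)·I) = n − 2 = 1

Summary:
  λ = 2: algebraic multiplicity = 3, geometric multiplicity = 1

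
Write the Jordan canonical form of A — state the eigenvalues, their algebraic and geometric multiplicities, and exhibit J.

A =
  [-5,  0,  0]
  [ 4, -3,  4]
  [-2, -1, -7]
J_2(-5) ⊕ J_1(-5)

The characteristic polynomial is
  det(x·I − A) = x^3 + 15*x^2 + 75*x + 125 = (x + 5)^3

Eigenvalues and multiplicities (the geometric multiplicity of λ is n − rank(A − λI), which equals the number of Jordan blocks for λ):
  λ = -5: algebraic multiplicity = 3, geometric multiplicity = 2

Determining the block sizes for each eigenvalue:
  λ = -5: 2 blocks summing to 3 forces exactly one block of size 2 and the rest size 1 → block sizes [2, 1]

Assembling the blocks gives a Jordan form
J =
  [-5,  1,  0]
  [ 0, -5,  0]
  [ 0,  0, -5]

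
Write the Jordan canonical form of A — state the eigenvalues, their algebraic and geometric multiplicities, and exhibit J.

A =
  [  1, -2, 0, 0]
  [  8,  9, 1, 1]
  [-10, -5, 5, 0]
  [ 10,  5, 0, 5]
J_3(5) ⊕ J_1(5)

The characteristic polynomial is
  det(x·I − A) = x^4 - 20*x^3 + 150*x^2 - 500*x + 625 = (x - 5)^4

Eigenvalues and multiplicities (the geometric multiplicity of λ is n − rank(A − λI), which equals the number of Jordan blocks for λ):
  λ = 5: algebraic multiplicity = 4, geometric multiplicity = 2

Determining the block sizes for each eigenvalue:
  λ = 5: with am = 4 and gm = 2, the partition is not yet determined (e.g. several partitions of 4 into 2 parts exist). Let N = A − (5)·I. Computing rank(N^1) = 2, rank(N^2) = 1, rank(N^3) = 0; the number of blocks of size ≥ j is rank(N^{j−1}) − rank(N^j), giving [2, 1, 1]. So we have 1 block(s) of size 3, 1 block(s) of size 1 → block sizes [3, 1]

Assembling the blocks gives a Jordan form
J =
  [5, 1, 0, 0]
  [0, 5, 1, 0]
  [0, 0, 5, 0]
  [0, 0, 0, 5]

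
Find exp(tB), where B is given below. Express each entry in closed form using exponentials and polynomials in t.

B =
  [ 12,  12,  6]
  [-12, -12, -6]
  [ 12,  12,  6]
e^{tB} =
  [2*exp(6*t) - 1, 2*exp(6*t) - 2, exp(6*t) - 1]
  [2 - 2*exp(6*t), 3 - 2*exp(6*t), 1 - exp(6*t)]
  [2*exp(6*t) - 2, 2*exp(6*t) - 2, exp(6*t)]

Strategy: write B = P · J · P⁻¹ where J is a Jordan canonical form, so e^{tB} = P · e^{tJ} · P⁻¹, and e^{tJ} can be computed block-by-block.

B has Jordan form
J =
  [0, 0, 0]
  [0, 0, 0]
  [0, 0, 6]
(up to reordering of blocks).

Per-block formulas:
  For a 1×1 block at λ = 6: exp(t · [6]) = [e^(6t)].
  For a 1×1 block at λ = 0: exp(t · [0]) = [e^(0t)].

After assembling e^{tJ} and conjugating by P, we get:

e^{tB} =
  [2*exp(6*t) - 1, 2*exp(6*t) - 2, exp(6*t) - 1]
  [2 - 2*exp(6*t), 3 - 2*exp(6*t), 1 - exp(6*t)]
  [2*exp(6*t) - 2, 2*exp(6*t) - 2, exp(6*t)]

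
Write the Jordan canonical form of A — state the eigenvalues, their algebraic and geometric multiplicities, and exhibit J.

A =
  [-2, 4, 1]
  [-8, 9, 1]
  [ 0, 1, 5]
J_3(4)

The characteristic polynomial is
  det(x·I − A) = x^3 - 12*x^2 + 48*x - 64 = (x - 4)^3

Eigenvalues and multiplicities (the geometric multiplicity of λ is n − rank(A − λI), which equals the number of Jordan blocks for λ):
  λ = 4: algebraic multiplicity = 3, geometric multiplicity = 1

Determining the block sizes for each eigenvalue:
  λ = 4: one block (gm = 1), so the single block has size am = 3 → block sizes [3]

Assembling the blocks gives a Jordan form
J =
  [4, 1, 0]
  [0, 4, 1]
  [0, 0, 4]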